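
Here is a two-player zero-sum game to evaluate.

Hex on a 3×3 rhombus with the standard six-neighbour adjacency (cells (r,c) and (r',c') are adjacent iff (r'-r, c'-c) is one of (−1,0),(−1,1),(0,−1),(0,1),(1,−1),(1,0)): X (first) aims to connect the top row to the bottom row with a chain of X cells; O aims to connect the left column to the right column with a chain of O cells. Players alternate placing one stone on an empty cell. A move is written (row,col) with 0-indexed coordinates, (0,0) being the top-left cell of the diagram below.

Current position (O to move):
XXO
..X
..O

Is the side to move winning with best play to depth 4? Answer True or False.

O winning at [XXO/..X/..O]: True

ply 1, O at XXO/..X/..O | (1,0)=-1→XXO/O.X/..O; (1,1)=+1→XXO/.OX/..O*; (2,0)=+1→XXO/..X/O.O; (2,1)=-1→XXO/..X/.OO
ply 2, X at XXO/.OX/..O | (1,0)=-1→XXO/XOX/..O*; (2,0)=-1→XXO/.OX/X.O; (2,1)=-1→XXO/.OX/.XO
ply 3, O at XXO/XOX/..O | (2,0)=+1→XXO/XOX/O.O*; (2,1)=-1→XXO/XOX/.OO
ply 4: XXO/XOX/O.O is terminal -1 (X); from XXO/..X/..O depth 4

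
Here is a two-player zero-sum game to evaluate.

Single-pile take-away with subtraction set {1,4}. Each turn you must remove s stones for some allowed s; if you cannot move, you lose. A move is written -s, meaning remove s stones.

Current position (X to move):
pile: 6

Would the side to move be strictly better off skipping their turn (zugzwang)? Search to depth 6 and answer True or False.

zugzwang(6, X) = False

[6] X move#1: -1:+1/5*, -4:+1/2
[5] O move#2: -1:-1/4*, -4:-1/1
[4] X move#3: -1:-1/3, -4:+1/0*
[0] end (terminal -1, O#4); searched 6 to 6
if X skipped the turn, O would face:
~ [6] O move#1: -1:+1/5*, -4:+1/2
~ [5] X move#2: -1:-1/4*, -4:-1/1
~ [4] O move#3: -1:-1/3, -4:+1/0*
~ [0] end (terminal -1, X#4); searched 6 to 6
compare (X): move=+1 vs pass=-1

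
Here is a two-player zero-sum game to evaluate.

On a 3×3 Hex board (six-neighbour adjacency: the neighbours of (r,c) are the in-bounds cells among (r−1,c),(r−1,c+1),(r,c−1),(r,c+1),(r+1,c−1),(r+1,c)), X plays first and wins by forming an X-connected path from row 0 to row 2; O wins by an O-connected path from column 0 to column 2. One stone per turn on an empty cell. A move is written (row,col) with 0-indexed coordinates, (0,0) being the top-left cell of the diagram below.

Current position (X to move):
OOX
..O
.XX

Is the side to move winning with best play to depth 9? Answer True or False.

p1 X@[OOX/..O/.XX]: (1,0)[OOX/X.O/.XX]-1 (1,1)[OOX/.XO/.XX]+1* (2,0)[OOX/..O/XXX]-1
p2 O@[OOX/.XO/.XX] terminal -1; root [OOX/..O/.XX] d9

X winning at [OOX/..O/.XX]: True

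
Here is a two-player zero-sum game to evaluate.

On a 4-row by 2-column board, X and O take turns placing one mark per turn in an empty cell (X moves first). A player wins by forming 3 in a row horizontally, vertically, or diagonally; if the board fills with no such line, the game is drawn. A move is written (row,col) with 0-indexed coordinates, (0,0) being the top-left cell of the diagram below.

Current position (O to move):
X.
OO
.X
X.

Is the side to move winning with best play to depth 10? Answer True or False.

p1 O@[X./OO/.X/X.]: (0,1)[XO/OO/.X/X.]+0* (2,0)[X./OO/OX/X.]+0 (3,1)[X./OO/.X/XO]+0
p2 X@[XO/OO/.X/X.]: (2,0)[XO/OO/XX/X.]+0* (3,1)[XO/OO/.X/XX]+0
p3 O@[XO/OO/XX/X.]: (3,1)[XO/OO/XX/XO]+0*
p4 X@[XO/OO/XX/XO] terminal +0; root [X./OO/.X/X.] d10

O winning at [X./OO/.X/X.]: False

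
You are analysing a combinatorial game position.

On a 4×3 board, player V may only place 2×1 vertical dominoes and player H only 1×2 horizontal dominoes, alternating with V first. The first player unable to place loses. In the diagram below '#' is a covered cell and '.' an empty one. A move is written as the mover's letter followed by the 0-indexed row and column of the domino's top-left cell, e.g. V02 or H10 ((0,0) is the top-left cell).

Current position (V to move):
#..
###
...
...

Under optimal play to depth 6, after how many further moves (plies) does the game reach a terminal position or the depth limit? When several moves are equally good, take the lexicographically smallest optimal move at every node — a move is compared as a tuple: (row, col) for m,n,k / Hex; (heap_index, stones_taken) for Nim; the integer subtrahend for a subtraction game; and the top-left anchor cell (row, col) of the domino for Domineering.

ply 1, V at #../###/.../... | V20=-1→#../###/#../#..; V21=+1→#../###/.#./.#.*; V22=-1→#../###/..#/..#
ply 2, H at #../###/.#./.#. | H01=-1→###/###/.#./.#.*
ply 3, V at ###/###/.#./.#. | V20=+1→###/###/##./##.*; V22=+1→###/###/.##/.##
ply 4: ###/###/##./##. is terminal -1 (H); from #../###/.../... depth 6

PV length from [#../###/.../...]: 3 plies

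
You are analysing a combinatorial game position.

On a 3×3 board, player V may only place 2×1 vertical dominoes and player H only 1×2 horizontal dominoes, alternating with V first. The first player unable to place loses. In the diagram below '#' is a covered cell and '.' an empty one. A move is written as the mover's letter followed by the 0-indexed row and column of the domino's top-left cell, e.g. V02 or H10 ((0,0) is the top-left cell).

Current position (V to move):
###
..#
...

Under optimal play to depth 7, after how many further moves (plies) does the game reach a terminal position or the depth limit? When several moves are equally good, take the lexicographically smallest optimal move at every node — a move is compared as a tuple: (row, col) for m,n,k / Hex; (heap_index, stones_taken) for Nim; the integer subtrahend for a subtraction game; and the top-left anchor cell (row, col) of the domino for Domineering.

PV length from [###/..#/...]: 1 ply

ply 1, V at ###/..#/... | V10=-1→###/#.#/#..; V11=+1→###/.##/.#.*
ply 2: ###/.##/.#. is terminal -1 (H); from ###/..#/... depth 7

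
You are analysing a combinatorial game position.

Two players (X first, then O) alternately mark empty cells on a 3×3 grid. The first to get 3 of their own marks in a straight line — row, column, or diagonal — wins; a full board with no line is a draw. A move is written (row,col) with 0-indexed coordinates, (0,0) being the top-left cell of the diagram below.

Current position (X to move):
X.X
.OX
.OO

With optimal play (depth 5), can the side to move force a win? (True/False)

p1 X@[X.X/.OX/.OO]: (0,1)[XXX/.OX/.OO]+1* (1,0)[X.X/XOX/.OO]-1 (2,0)[X.X/.OX/XOO]-1
p2 O@[XXX/.OX/.OO] terminal -1; root [X.X/.OX/.OO] d5

X winning at [X.X/.OX/.OO]: True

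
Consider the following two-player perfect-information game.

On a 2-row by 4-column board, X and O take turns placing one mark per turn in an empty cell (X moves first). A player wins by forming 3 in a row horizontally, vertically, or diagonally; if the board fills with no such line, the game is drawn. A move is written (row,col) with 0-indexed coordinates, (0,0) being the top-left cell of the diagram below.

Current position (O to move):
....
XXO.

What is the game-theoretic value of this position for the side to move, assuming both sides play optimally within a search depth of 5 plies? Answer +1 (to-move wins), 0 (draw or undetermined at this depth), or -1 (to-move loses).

ply 1, O at ..../XXO. | (0,0)=+0→O.../XXO.*; (0,1)=+0→.O../XXO.; (0,2)=+0→..O./XXO.; (0,3)=+0→...O/XXO.; (1,3)=+0→..../XXOO
ply 2, X at O.../XXO. | (0,1)=+0→OX../XXO.*; (0,2)=+0→O.X./XXO.; (0,3)=+0→O..X/XXO.; (1,3)=+0→O.../XXOX
ply 3, O at OX../XXO. | (0,2)=+0→OXO./XXO.*; (0,3)=+0→OX.O/XXO.; (1,3)=+0→OX../XXOO
ply 4, X at OXO./XXO. | (0,3)=+0→OXOX/XXO.*; (1,3)=+0→OXO./XXOX
ply 5, O at OXOX/XXO. | (1,3)=+0→OXOX/XXOO*
ply 6: OXOX/XXOO is terminal +0 (X); from ..../XXO. depth 5

value(..../XXO., O) = 0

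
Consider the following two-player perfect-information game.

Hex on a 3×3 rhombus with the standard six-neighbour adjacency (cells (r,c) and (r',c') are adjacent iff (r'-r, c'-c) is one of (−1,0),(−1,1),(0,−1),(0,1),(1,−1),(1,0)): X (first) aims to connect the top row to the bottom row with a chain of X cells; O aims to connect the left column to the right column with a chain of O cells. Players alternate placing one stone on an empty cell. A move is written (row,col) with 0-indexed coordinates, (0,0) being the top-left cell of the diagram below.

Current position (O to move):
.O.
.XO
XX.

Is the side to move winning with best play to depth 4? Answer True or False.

p1 O@[.O./.XO/XX.]: (0,0)[OO./.XO/XX.]-1 (0,2)[.OO/.XO/XX.]+1* (1,0)[.O./OXO/XX.]-1 (2,2)[.O./.XO/XXO]-1
p2 X@[.OO/.XO/XX.]: (0,0)[XOO/.XO/XX.]-1* (1,0)[.OO/XXO/XX.]-1 (2,2)[.OO/.XO/XXX]-1
p3 O@[XOO/.XO/XX.]: (1,0)[XOO/OXO/XX.]+1* (2,2)[XOO/.XO/XXO]-1
p4 X@[XOO/OXO/XX.] terminal -1; root [.O./.XO/XX.] d4

O winning at [.O./.XO/XX.]: True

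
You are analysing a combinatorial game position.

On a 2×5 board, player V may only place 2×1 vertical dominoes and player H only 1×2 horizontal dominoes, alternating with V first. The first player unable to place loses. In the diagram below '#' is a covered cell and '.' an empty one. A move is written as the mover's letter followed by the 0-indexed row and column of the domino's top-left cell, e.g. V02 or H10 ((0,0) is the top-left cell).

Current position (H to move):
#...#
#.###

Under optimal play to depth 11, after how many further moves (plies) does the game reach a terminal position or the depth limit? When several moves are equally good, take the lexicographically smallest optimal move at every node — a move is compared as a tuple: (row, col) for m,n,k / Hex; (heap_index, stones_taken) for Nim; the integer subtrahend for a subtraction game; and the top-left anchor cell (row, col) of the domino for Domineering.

PV length from [#...#/#.###]: 1 ply

p1 H@[#...#/#.###]: H01[###.#/#.###]+1* H02[#.###/#.###]-1
p2 V@[###.#/#.###] terminal -1; root [#...#/#.###] d11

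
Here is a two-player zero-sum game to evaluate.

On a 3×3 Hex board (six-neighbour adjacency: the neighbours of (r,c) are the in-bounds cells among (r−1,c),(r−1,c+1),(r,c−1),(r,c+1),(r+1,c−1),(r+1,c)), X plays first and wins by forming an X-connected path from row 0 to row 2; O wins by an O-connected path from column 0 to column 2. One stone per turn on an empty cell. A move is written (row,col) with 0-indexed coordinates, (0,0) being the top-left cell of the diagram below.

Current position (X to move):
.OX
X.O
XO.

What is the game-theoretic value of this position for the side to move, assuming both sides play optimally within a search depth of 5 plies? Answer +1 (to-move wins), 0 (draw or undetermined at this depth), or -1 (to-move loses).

value(.OX/X.O/XO., X) = +1

ply 1, X at .OX/X.O/XO. | (0,0)=+1→XOX/X.O/XO.*; (1,1)=+1→.OX/XXO/XO.; (2,2)=+1→.OX/X.O/XOX
ply 2: XOX/X.O/XO. is terminal -1 (O); from .OX/X.O/XO. depth 5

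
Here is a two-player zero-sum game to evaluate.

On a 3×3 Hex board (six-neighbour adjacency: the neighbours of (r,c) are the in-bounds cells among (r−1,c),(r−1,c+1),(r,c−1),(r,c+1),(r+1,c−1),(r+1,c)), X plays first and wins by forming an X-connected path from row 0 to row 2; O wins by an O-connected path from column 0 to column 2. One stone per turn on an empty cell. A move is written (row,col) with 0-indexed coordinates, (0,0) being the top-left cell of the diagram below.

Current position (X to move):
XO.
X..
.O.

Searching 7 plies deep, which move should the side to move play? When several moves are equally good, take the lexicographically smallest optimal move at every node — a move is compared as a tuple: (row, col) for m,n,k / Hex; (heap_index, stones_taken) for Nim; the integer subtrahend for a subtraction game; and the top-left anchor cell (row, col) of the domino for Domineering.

[XO./X../.O.] X move#1: (0,2):-1/XOX/X../.O., (1,1):-1/XO./XX./.O., (1,2):+1/XO./X.X/.O.*, (2,0):+1/XO./X../XO., (2,2):+1/XO./X../.OX
[XO./X.X/.O.] O move#2: (0,2):-1/XOO/X.X/.O.*, (1,1):-1/XO./XOX/.O., (2,0):-1/XO./X.X/OO., (2,2):-1/XO./X.X/.OO
[XOO/X.X/.O.] X move#3: (1,1):+1/XOO/XXX/.O.*, (2,0):+1/XOO/X.X/XO., (2,2):+1/XOO/X.X/.OX
[XOO/XXX/.O.] O move#4: (2,0):-1/XOO/XXX/OO.*, (2,2):-1/XOO/XXX/.OO
[XOO/XXX/OO.] X move#5: (2,2):+1/XOO/XXX/OOX*
[XOO/XXX/OOX] end (terminal -1, O#6); searched XO./X../.O. to 7

X's best at [XO./X../.O.]: (1,2)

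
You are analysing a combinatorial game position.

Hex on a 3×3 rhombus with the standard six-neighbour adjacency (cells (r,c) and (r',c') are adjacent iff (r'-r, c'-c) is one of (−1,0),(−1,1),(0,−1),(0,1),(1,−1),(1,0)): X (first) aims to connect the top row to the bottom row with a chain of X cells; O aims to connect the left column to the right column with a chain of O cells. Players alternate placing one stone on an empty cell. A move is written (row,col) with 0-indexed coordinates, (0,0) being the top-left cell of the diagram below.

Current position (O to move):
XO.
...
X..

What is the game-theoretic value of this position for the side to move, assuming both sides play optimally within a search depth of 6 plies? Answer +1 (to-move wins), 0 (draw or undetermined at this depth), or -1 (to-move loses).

value(XO./.../X.., O) = -1

[XO./.../X..] O move#1: (0,2):-1/XOO/.../X..*, (1,0):-1/XO./O../X.., (1,1):-1/XO./.O./X.., (1,2):-1/XO./..O/X.., (2,1):-1/XO./.../XO., (2,2):-1/XO./.../X.O
[XOO/.../X..] X move#2: (1,0):+1/XOO/X../X..*, (1,1):-1/XOO/.X./X.., (1,2):-1/XOO/..X/X.., (2,1):-1/XOO/.../XX., (2,2):-1/XOO/.../X.X
[XOO/X../X..] end (terminal -1, O#3); searched XO./.../X.. to 6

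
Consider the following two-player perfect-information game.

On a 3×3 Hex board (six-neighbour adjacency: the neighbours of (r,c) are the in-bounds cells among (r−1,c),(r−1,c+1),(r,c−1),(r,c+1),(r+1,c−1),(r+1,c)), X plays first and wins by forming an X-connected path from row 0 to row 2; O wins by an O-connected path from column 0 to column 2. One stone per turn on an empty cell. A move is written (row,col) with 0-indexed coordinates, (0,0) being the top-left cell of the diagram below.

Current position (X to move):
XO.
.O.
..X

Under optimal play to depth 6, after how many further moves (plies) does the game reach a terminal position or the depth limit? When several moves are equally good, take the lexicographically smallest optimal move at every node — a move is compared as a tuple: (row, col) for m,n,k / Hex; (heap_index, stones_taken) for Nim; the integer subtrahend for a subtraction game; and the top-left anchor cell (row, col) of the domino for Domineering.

PV length from [XO./.O./..X]: 4 plies

p1 X@[XO./.O./..X]: (0,2)[XOX/.O./..X]-1* (1,0)[XO./XO./..X]-1 (1,2)[XO./.OX/..X]-1 (2,0)[XO./.O./X.X]-1 (2,1)[XO./.O./.XX]-1
p2 O@[XOX/.O./..X]: (1,0)[XOX/OO./..X]-1 (1,2)[XOX/.OO/..X]+1* (2,0)[XOX/.O./O.X]-1 (2,1)[XOX/.O./.OX]-1
p3 X@[XOX/.OO/..X]: (1,0)[XOX/XOO/..X]-1* (2,0)[XOX/.OO/X.X]-1 (2,1)[XOX/.OO/.XX]-1
p4 O@[XOX/XOO/..X]: (2,0)[XOX/XOO/O.X]+1* (2,1)[XOX/XOO/.OX]-1
p5 X@[XOX/XOO/O.X] terminal -1; root [XO./.O./..X] d6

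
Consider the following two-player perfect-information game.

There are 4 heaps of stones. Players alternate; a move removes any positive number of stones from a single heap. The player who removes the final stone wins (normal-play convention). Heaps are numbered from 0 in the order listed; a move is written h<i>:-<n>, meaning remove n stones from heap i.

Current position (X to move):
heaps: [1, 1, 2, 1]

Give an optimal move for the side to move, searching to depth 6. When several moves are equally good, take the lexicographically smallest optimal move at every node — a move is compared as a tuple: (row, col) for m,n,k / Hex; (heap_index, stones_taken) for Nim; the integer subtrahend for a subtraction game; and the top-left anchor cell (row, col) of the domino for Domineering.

X's best at [(1,1,2,1)]: h2:-1

p1 X@[(1,1,2,1)]: h0:-1[(0,1,2,1)]-1 h1:-1[(1,0,2,1)]-1 h2:-1[(1,1,1,1)]+1* h2:-2[(1,1,0,1)]-1 h3:-1[(1,1,2,0)]-1
p2 O@[(1,1,1,1)]: h0:-1[(0,1,1,1)]-1* h1:-1[(1,0,1,1)]-1 h2:-1[(1,1,0,1)]-1 h3:-1[(1,1,1,0)]-1
p3 X@[(0,1,1,1)]: h1:-1[(0,0,1,1)]+1* h2:-1[(0,1,0,1)]+1 h3:-1[(0,1,1,0)]+1
p4 O@[(0,0,1,1)]: h2:-1[(0,0,0,1)]-1* h3:-1[(0,0,1,0)]-1
p5 X@[(0,0,0,1)]: h3:-1[(0,0,0,0)]+1*
p6 O@[(0,0,0,0)] terminal -1; root [(1,1,2,1)] d6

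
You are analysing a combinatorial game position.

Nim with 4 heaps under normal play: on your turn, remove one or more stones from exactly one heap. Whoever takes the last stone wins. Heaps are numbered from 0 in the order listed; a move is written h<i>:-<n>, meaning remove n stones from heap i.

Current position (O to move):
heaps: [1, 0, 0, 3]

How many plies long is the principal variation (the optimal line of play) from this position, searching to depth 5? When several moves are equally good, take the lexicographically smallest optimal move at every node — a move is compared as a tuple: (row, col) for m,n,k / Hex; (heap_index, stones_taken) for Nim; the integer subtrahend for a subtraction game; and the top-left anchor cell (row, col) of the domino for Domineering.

p1 O@[(1,0,0,3)]: h0:-1[(0,0,0,3)]-1 h3:-1[(1,0,0,2)]-1 h3:-2[(1,0,0,1)]+1* h3:-3[(1,0,0,0)]-1
p2 X@[(1,0,0,1)]: h0:-1[(0,0,0,1)]-1* h3:-1[(1,0,0,0)]-1
p3 O@[(0,0,0,1)]: h3:-1[(0,0,0,0)]+1*
p4 X@[(0,0,0,0)] terminal -1; root [(1,0,0,3)] d5

PV length from [(1,0,0,3)]: 3 plies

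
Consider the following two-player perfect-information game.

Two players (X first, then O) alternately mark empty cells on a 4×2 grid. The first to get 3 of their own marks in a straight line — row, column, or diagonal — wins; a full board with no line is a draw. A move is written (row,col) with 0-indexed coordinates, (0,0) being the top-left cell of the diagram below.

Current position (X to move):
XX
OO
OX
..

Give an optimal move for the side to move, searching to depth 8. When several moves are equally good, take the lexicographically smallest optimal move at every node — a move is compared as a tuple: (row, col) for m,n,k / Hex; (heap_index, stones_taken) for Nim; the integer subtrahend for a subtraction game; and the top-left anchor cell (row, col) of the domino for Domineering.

ply 1, X at XX/OO/OX/.. | (3,0)=+0→XX/OO/OX/X.*; (3,1)=-1→XX/OO/OX/.X
ply 2, O at XX/OO/OX/X. | (3,1)=+0→XX/OO/OX/XO*
ply 3: XX/OO/OX/XO is terminal +0 (X); from XX/OO/OX/.. depth 8

X's best at [XX/OO/OX/..]: (3,0)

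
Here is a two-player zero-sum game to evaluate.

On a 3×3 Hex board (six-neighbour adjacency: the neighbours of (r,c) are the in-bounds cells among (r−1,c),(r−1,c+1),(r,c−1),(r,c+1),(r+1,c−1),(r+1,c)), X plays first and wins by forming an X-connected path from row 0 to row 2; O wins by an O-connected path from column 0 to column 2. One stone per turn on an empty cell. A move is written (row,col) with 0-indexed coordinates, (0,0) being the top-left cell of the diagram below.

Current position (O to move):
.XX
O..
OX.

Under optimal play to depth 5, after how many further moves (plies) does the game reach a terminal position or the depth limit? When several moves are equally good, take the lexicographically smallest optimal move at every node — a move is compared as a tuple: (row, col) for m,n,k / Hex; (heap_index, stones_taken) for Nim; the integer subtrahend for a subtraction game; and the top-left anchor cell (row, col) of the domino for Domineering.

PV length from [.XX/O../OX.]: 2 plies

ply 1, O at .XX/O../OX. | (0,0)=-1→OXX/O../OX.*; (1,1)=-1→.XX/OO./OX.; (1,2)=-1→.XX/O.O/OX.; (2,2)=-1→.XX/O../OXO
ply 2, X at OXX/O../OX. | (1,1)=+1→OXX/OX./OX.*; (1,2)=+1→OXX/O.X/OX.; (2,2)=+1→OXX/O../OXX
ply 3: OXX/OX./OX. is terminal -1 (O); from .XX/O../OX. depth 5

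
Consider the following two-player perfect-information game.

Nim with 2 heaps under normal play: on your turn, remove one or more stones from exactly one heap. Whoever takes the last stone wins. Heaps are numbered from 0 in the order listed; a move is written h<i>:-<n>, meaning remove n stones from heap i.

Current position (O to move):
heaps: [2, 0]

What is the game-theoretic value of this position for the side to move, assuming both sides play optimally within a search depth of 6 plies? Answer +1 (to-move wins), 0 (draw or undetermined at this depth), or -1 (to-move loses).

p1 O@[(2,0)]: h0:-1[(1,0)]-1 h0:-2[(0,0)]+1*
p2 X@[(0,0)] terminal -1; root [(2,0)] d6

value((2,0), O) = +1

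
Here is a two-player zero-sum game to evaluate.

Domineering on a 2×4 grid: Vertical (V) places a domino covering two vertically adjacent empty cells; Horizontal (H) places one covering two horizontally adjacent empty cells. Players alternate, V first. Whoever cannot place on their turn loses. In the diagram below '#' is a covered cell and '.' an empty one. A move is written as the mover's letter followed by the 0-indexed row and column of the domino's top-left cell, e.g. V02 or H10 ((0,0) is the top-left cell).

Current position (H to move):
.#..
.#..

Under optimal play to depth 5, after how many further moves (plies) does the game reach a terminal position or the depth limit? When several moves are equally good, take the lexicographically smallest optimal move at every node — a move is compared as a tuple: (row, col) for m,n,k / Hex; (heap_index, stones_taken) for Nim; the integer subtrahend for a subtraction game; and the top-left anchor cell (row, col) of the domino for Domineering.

PV length from [.#../.#..]: 3 plies

ply 1, H at .#../.#.. | H02=+1→.###/.#..*; H12=+1→.#../.###
ply 2, V at .###/.#.. | V00=-1→####/##..*
ply 3, H at ####/##.. | H12=+1→####/####*
ply 4: ####/#### is terminal -1 (V); from .#../.#.. depth 5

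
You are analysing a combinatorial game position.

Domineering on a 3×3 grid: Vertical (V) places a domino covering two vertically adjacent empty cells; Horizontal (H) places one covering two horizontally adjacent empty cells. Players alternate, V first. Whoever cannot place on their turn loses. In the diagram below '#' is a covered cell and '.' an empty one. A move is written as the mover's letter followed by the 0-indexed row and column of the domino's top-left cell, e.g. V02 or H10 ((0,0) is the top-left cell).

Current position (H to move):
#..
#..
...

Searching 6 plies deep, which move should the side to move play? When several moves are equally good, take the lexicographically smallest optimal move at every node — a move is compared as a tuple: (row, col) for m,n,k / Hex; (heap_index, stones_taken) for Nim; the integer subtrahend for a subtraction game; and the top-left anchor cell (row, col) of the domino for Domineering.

ply 1, H at #../#../... | H01=-1→###/#../...; H11=+1→#../###/...*; H20=-1→#../#../##.; H21=-1→#../#../.##
ply 2: #../###/... is terminal -1 (V); from #../#../... depth 6

H's best at [#../#../...]: H11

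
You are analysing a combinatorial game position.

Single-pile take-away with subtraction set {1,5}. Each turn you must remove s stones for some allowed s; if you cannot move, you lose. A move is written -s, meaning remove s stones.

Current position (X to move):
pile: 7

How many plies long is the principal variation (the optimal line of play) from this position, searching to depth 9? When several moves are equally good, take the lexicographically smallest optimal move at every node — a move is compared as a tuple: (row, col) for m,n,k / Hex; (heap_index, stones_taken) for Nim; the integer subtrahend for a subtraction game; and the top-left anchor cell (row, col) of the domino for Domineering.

PV length from [7]: 7 plies

[7] X move#1: -1:+1/6*, -5:+1/2
[6] O move#2: -1:-1/5*, -5:-1/1
[5] X move#3: -1:+1/4*, -5:+1/0
[4] O move#4: -1:-1/3*
[3] X move#5: -1:+1/2*
[2] O move#6: -1:-1/1*
[1] X move#7: -1:+1/0*
[0] end (terminal -1, O#8); searched 7 to 9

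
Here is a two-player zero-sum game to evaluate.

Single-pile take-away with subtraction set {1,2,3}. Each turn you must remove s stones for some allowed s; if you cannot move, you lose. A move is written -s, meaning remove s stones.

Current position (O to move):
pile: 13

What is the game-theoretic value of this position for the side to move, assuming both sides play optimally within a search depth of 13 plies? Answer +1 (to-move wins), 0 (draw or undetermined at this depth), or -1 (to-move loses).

value(13, O) = +1

ply 1, O at 13 | -1=+1→12*; -2=-1→11; -3=-1→10
ply 2, X at 12 | -1=-1→11*; -2=-1→10; -3=-1→9
ply 3, O at 11 | -1=-1→10; -2=-1→9; -3=+1→8*
ply 4, X at 8 | -1=-1→7*; -2=-1→6; -3=-1→5
ply 5, O at 7 | -1=-1→6; -2=-1→5; -3=+1→4*
ply 6, X at 4 | -1=-1→3*; -2=-1→2; -3=-1→1
ply 7, O at 3 | -1=-1→2; -2=-1→1; -3=+1→0*
ply 8: 0 is terminal -1 (X); from 13 depth 13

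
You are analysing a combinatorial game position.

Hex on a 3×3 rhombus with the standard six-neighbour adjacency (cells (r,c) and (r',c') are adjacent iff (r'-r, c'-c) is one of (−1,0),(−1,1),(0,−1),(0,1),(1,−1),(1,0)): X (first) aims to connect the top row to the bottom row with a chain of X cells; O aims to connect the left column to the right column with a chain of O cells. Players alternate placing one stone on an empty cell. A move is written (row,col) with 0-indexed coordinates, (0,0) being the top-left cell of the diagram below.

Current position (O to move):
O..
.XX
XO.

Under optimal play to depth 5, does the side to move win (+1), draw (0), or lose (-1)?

value(O../.XX/XO., O) = -1

[O../.XX/XO.] O move#1: (0,1):-1/OO./.XX/XO.*, (0,2):-1/O.O/.XX/XO., (1,0):-1/O../OXX/XO., (2,2):-1/O../.XX/XOO
[OO./.XX/XO.] X move#2: (0,2):+1/OOX/.XX/XO.*, (1,0):-1/OO./XXX/XO., (2,2):-1/OO./.XX/XOX
[OOX/.XX/XO.] end (terminal -1, O#3); searched O../.XX/XO. to 5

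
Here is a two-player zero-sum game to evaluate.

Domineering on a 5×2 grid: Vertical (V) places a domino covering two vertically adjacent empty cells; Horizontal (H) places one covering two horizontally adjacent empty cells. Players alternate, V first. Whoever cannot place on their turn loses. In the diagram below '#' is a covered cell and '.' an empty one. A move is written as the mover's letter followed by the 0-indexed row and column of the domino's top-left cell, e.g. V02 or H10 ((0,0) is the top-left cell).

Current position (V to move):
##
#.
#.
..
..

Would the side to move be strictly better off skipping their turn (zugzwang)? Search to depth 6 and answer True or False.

ply 1, V at ##/#./#./../.. | V11=-1→##/##/##/../..; V21=-1→##/#./##/.#/..; V30=+1→##/#./#./#./#.*; V31=+1→##/#./#./.#/.#
ply 2: ##/#./#./#./#. is terminal -1 (H); from ##/#./#./../.. depth 6
suppose V passes — search the same position with H to move:
pass> ply 1, H at ##/#./#./../.. | H30=+1→##/#./#./##/..*; H40=-1→##/#./#./../##
pass> ply 2, V at ##/#./#./##/.. | V11=-1→##/##/##/##/..*
pass> ply 3, H at ##/##/##/##/.. | H40=+1→##/##/##/##/##*
pass> ply 4: ##/##/##/##/## is terminal -1 (V); from ##/#./#./../.. depth 6
for V: play +1, pass -1

zugzwang(##/#./#./../.., V) = False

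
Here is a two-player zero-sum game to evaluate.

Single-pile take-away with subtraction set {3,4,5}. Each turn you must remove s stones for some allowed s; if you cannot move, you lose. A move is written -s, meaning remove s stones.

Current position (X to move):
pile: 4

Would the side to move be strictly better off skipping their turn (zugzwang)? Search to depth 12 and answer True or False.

zugzwang(4, X) = False

ply 1, X at 4 | -3=+1→1*; -4=+1→0
ply 2: 1 is terminal -1 (O); from 4 depth 12
pass branch (O moves first from the same position):
  | ply 1, O at 4 | -3=+1→1*; -4=+1→0
  | ply 2: 1 is terminal -1 (X); from 4 depth 12
X moving scores +1; X passing scores -1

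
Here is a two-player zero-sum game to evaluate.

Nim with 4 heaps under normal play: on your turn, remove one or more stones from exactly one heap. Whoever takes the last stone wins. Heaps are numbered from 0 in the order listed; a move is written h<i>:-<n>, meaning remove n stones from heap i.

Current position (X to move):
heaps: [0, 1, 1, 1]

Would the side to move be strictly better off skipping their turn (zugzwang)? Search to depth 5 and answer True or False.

zugzwang((0,1,1,1), X) = False

p1 X@[(0,1,1,1)]: h1:-1[(0,0,1,1)]+1* h2:-1[(0,1,0,1)]+1 h3:-1[(0,1,1,0)]+1
p2 O@[(0,0,1,1)]: h2:-1[(0,0,0,1)]-1* h3:-1[(0,0,1,0)]-1
p3 X@[(0,0,0,1)]: h3:-1[(0,0,0,0)]+1*
p4 O@[(0,0,0,0)] terminal -1; root [(0,1,1,1)] d5
suppose X passes — search the same position with O to move:
pass> p1 O@[(0,1,1,1)]: h1:-1[(0,0,1,1)]+1* h2:-1[(0,1,0,1)]+1 h3:-1[(0,1,1,0)]+1
pass> p2 X@[(0,0,1,1)]: h2:-1[(0,0,0,1)]-1* h3:-1[(0,0,1,0)]-1
pass> p3 O@[(0,0,0,1)]: h3:-1[(0,0,0,0)]+1*
pass> p4 X@[(0,0,0,0)] terminal -1; root [(0,1,1,1)] d5
for X: play +1, pass -1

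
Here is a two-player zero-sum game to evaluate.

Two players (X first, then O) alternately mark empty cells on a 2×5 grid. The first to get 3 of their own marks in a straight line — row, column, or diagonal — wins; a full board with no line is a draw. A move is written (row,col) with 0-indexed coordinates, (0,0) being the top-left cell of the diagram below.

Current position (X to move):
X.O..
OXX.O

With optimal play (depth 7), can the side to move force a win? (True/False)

p1 X@[X.O../OXX.O]: (0,1)[XXO../OXX.O]+0 (0,3)[X.OX./OXX.O]+0 (0,4)[X.O.X/OXX.O]+0 (1,3)[X.O../OXXXO]+1*
p2 O@[X.O../OXXXO] terminal -1; root [X.O../OXX.O] d7

X winning at [X.O../OXX.O]: True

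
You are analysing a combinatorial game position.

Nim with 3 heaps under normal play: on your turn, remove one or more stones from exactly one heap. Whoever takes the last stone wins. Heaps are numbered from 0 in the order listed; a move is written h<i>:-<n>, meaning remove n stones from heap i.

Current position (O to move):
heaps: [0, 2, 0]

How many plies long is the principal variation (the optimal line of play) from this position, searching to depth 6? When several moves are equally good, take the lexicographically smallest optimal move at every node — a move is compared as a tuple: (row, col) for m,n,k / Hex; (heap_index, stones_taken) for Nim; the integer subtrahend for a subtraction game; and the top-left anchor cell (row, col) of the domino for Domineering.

PV length from [(0,2,0)]: 1 ply

[(0,2,0)] O move#1: h1:-1:-1/(0,1,0), h1:-2:+1/(0,0,0)*
[(0,0,0)] end (terminal -1, X#2); searched (0,2,0) to 6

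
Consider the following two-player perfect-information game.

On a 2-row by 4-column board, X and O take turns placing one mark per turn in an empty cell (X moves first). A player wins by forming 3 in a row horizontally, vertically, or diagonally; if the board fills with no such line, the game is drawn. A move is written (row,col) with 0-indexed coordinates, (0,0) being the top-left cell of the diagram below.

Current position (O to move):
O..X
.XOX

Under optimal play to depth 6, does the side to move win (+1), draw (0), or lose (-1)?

[O..X/.XOX] O move#1: (0,1):+0/OO.X/.XOX*, (0,2):+0/O.OX/.XOX, (1,0):+0/O..X/OXOX
[OO.X/.XOX] X move#2: (0,2):+0/OOXX/.XOX*, (1,0):-1/OO.X/XXOX
[OOXX/.XOX] O move#3: (1,0):+0/OOXX/OXOX*
[OOXX/OXOX] end (terminal +0, X#4); searched O..X/.XOX to 6

value(O..X/.XOX, O) = 0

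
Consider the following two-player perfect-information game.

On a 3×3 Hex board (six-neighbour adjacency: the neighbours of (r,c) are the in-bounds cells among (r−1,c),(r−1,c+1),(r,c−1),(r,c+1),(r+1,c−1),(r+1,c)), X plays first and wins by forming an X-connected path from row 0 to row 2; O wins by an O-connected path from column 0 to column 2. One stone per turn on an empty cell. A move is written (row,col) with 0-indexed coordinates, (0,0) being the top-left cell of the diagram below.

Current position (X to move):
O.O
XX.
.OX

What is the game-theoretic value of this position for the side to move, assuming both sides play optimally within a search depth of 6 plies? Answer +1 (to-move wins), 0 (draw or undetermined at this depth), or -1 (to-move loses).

p1 X@[O.O/XX./.OX]: (0,1)[OXO/XX./.OX]+1* (1,2)[O.O/XXX/.OX]-1 (2,0)[O.O/XX./XOX]-1
p2 O@[OXO/XX./.OX]: (1,2)[OXO/XXO/.OX]-1* (2,0)[OXO/XX./OOX]-1
p3 X@[OXO/XXO/.OX]: (2,0)[OXO/XXO/XOX]+1*
p4 O@[OXO/XXO/XOX] terminal -1; root [O.O/XX./.OX] d6

value(O.O/XX./.OX, X) = +1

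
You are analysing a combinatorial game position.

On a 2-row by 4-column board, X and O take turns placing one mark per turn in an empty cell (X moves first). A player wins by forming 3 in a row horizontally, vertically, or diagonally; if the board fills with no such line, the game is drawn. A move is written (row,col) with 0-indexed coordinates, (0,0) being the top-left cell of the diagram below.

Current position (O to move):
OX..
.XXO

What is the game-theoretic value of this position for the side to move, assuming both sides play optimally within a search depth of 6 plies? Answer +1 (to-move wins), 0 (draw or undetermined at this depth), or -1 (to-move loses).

value(OX../.XXO, O) = 0

ply 1, O at OX../.XXO | (0,2)=-1→OXO./.XXO; (0,3)=-1→OX.O/.XXO; (1,0)=+0→OX../OXXO*
ply 2, X at OX../OXXO | (0,2)=+0→OXX./OXXO*; (0,3)=+0→OX.X/OXXO
ply 3, O at OXX./OXXO | (0,3)=+0→OXXO/OXXO*
ply 4: OXXO/OXXO is terminal +0 (X); from OX../.XXO depth 6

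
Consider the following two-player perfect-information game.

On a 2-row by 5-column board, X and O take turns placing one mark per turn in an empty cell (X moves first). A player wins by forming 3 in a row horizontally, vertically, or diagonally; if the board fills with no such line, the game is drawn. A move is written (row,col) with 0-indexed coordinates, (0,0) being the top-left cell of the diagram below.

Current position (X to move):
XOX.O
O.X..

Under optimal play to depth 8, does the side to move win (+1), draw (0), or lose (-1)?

[XOX.O/O.X..] X move#1: (0,3):+0/XOXXO/O.X.., (1,1):+0/XOX.O/OXX.., (1,3):+1/XOX.O/O.XX.*, (1,4):+0/XOX.O/O.X.X
[XOX.O/O.XX.] O move#2: (0,3):-1/XOXOO/O.XX.*, (1,1):-1/XOX.O/OOXX., (1,4):-1/XOX.O/O.XXO
[XOXOO/O.XX.] X move#3: (1,1):+1/XOXOO/OXXX.*, (1,4):+1/XOXOO/O.XXX
[XOXOO/OXXX.] end (terminal -1, O#4); searched XOX.O/O.X.. to 8

value(XOX.O/O.X.., X) = +1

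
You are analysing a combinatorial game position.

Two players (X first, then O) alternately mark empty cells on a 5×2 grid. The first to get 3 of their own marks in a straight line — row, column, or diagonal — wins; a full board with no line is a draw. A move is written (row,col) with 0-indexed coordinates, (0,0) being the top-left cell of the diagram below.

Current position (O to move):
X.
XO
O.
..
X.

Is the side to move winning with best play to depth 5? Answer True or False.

[X./XO/O./../X.] O move#1: (0,1):+0/XO/XO/O./../X., (2,1):+1/X./XO/OO/../X.*, (3,0):+0/X./XO/O./O./X., (3,1):+0/X./XO/O./.O/X., (4,1):+0/X./XO/O./../XO
[X./XO/OO/../X.] X move#2: (0,1):-1/XX/XO/OO/../X.*, (3,0):-1/X./XO/OO/X./X., (3,1):-1/X./XO/OO/.X/X., (4,1):-1/X./XO/OO/../XX
[XX/XO/OO/../X.] O move#3: (3,0):+0/XX/XO/OO/O./X., (3,1):+1/XX/XO/OO/.O/X.*, (4,1):+0/XX/XO/OO/../XO
[XX/XO/OO/.O/X.] end (terminal -1, X#4); searched X./XO/O./../X. to 5

O winning at [X./XO/O./../X.]: True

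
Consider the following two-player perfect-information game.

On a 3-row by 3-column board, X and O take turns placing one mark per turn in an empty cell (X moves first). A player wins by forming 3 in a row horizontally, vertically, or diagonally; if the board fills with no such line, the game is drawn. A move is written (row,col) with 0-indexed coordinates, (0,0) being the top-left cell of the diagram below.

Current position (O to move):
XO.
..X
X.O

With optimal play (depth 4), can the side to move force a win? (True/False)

O winning at [XO./..X/X.O]: False

[XO./..X/X.O] O move#1: (0,2):-1/XOO/..X/X.O, (1,0):+0/XO./O.X/X.O*, (1,1):-1/XO./.OX/X.O, (2,1):-1/XO./..X/XOO
[XO./O.X/X.O] X move#2: (0,2):+0/XOX/O.X/X.O*, (1,1):+0/XO./OXX/X.O, (2,1):+0/XO./O.X/XXO
[XOX/O.X/X.O] O move#3: (1,1):+0/XOX/OOX/X.O*, (2,1):-1/XOX/O.X/XOO
[XOX/OOX/X.O] X move#4: (2,1):+0/XOX/OOX/XXO*
[XOX/OOX/XXO] end (terminal +0, O#5); searched XO./..X/X.O to 4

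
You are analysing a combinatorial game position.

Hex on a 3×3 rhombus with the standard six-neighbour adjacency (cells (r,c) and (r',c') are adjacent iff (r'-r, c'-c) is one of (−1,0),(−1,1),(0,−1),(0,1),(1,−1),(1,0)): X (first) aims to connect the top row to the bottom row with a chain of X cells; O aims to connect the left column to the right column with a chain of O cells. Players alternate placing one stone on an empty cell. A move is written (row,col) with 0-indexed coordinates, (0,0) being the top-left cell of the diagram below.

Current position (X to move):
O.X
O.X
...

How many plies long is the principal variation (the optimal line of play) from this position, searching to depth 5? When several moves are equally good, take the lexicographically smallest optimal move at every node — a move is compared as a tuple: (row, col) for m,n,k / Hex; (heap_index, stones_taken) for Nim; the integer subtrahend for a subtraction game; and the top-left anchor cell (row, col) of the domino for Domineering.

PV length from [O.X/O.X/...]: 5 plies

ply 1, X at O.X/O.X/... | (0,1)=+1→OXX/O.X/...*; (1,1)=+1→O.X/OXX/...; (2,0)=+1→O.X/O.X/X..; (2,1)=+1→O.X/O.X/.X.; (2,2)=+1→O.X/O.X/..X
ply 2, O at OXX/O.X/... | (1,1)=-1→OXX/OOX/...*; (2,0)=-1→OXX/O.X/O..; (2,1)=-1→OXX/O.X/.O.; (2,2)=-1→OXX/O.X/..O
ply 3, X at OXX/OOX/... | (2,0)=+1→OXX/OOX/X..*; (2,1)=+1→OXX/OOX/.X.; (2,2)=+1→OXX/OOX/..X
ply 4, O at OXX/OOX/X.. | (2,1)=-1→OXX/OOX/XO.*; (2,2)=-1→OXX/OOX/X.O
ply 5, X at OXX/OOX/XO. | (2,2)=+1→OXX/OOX/XOX*
ply 6: OXX/OOX/XOX is terminal -1 (O); from O.X/O.X/... depth 5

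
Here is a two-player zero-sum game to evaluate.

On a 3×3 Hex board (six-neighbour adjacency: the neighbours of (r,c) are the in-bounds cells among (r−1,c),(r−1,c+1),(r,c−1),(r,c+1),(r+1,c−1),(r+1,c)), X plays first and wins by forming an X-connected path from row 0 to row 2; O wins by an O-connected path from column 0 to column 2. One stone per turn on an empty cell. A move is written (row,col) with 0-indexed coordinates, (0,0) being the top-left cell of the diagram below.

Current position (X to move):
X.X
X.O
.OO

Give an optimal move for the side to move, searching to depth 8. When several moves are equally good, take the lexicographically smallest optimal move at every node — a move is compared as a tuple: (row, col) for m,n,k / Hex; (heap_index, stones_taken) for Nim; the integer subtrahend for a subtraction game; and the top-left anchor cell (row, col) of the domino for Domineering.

X's best at [X.X/X.O/.OO]: (2,0)

[X.X/X.O/.OO] X move#1: (0,1):-1/XXX/X.O/.OO, (1,1):-1/X.X/XXO/.OO, (2,0):+1/X.X/X.O/XOO*
[X.X/X.O/XOO] end (terminal -1, O#2); searched X.X/X.O/.OO to 8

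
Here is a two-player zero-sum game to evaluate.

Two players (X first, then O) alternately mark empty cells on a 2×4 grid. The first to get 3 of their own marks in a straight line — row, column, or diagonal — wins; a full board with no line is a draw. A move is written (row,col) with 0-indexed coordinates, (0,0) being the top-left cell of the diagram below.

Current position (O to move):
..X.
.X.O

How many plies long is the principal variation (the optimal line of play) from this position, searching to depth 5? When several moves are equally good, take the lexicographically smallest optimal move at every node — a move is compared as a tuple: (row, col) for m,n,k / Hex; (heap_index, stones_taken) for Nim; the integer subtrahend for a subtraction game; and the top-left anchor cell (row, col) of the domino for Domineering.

ply 1, O at ..X./.X.O | (0,0)=+0→O.X./.X.O*; (0,1)=+0→.OX./.X.O; (0,3)=+0→..XO/.X.O; (1,0)=-1→..X./OX.O; (1,2)=-1→..X./.XOO
ply 2, X at O.X./.X.O | (0,1)=+0→OXX./.X.O*; (0,3)=+0→O.XX/.X.O; (1,0)=+0→O.X./XX.O; (1,2)=+0→O.X./.XXO
ply 3, O at OXX./.X.O | (0,3)=+0→OXXO/.X.O*; (1,0)=-1→OXX./OX.O; (1,2)=-1→OXX./.XOO
ply 4, X at OXXO/.X.O | (1,0)=+0→OXXO/XX.O*; (1,2)=+0→OXXO/.XXO
ply 5, O at OXXO/XX.O | (1,2)=+0→OXXO/XXOO*
ply 6: OXXO/XXOO is terminal +0 (X); from ..X./.X.O depth 5

PV length from [..X./.X.O]: 5 plies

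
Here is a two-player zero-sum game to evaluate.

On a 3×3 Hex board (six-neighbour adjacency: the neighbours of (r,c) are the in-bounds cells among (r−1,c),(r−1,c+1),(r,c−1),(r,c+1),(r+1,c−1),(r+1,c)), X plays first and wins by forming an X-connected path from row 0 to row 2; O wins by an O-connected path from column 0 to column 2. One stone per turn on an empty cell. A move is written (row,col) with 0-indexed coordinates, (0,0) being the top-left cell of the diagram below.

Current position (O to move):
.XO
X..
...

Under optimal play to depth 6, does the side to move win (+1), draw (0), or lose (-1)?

[.XO/X../...] O move#1: (0,0):-1/OXO/X../..., (1,1):-1/.XO/XO./..., (1,2):-1/.XO/X.O/..., (2,0):+1/.XO/X../O..*, (2,1):-1/.XO/X../.O., (2,2):-1/.XO/X../..O
[.XO/X../O..] X move#2: (0,0):-1/XXO/X../O..*, (1,1):-1/.XO/XX./O.., (1,2):-1/.XO/X.X/O.., (2,1):-1/.XO/X../OX., (2,2):-1/.XO/X../O.X
[XXO/X../O..] O move#3: (1,1):+1/XXO/XO./O..*, (1,2):+1/XXO/X.O/O.., (2,1):+1/XXO/X../OO., (2,2):+1/XXO/X../O.O
[XXO/XO./O..] end (terminal -1, X#4); searched .XO/X../... to 6

value(.XO/X../..., O) = +1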